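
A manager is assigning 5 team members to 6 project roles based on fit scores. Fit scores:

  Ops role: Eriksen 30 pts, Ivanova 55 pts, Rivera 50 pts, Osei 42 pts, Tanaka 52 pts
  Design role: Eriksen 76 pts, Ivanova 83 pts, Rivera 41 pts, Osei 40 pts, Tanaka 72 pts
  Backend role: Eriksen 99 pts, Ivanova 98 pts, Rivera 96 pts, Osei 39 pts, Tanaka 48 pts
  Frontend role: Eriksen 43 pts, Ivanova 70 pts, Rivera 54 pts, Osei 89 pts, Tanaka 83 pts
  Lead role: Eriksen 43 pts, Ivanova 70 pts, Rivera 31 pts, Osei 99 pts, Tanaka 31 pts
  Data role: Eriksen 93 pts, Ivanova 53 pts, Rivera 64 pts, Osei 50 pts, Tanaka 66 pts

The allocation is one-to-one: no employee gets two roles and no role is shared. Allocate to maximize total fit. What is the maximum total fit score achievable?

Treat this as an assignment problem: match each employee to one role.
Optimal: Eriksen→Data role (93 pts), Ivanova→Design role (83 pts), Rivera→Backend role (96 pts), Osei→Lead role (99 pts), Tanaka→Frontend role (83 pts) — total 93+83+96+99+83 = 454 pts.
Row-greedy (each employee in turn takes its best remaining role) gives 428 pts, worse by 26.

Max total: 454 pts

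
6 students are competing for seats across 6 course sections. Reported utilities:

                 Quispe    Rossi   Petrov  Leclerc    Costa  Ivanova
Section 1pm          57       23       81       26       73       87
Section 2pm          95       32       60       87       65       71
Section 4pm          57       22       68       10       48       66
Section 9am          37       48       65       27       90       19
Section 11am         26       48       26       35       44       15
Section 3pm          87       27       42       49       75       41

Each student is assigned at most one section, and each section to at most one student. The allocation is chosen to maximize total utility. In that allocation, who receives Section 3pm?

Quispe receives Section 3pm.

Optimal: Quispe→Section 3pm (87 points), Rossi→Section 11am (48 points), Petrov→Section 4pm (68 points), Leclerc→Section 2pm (87 points), Costa→Section 9am (90 points), Ivanova→Section 1pm (87 points) — total 87+48+68+87+90+87 = 467 points.
Column-greedy (each section in turn goes to its best remaining student) gives 437 points, worse by 30.
Next-best assignment: Quispe→Section 3pm, Rossi→Section 11am, Petrov→Section 1pm, Leclerc→Section 2pm, Costa→Section 9am, Ivanova→Section 4pm = 459 points.
Swapping Rossi↔Costa (Rossi→Section 9am 48 points, Costa→Section 11am 44 points) loses 46.
Checked against all permutations: 467 points is optimal.
Quispe's own top section is Section 2pm (95 points), but forcing Quispe→Section 2pm and reassigning the rest optimally gives only 437 points — worse by 30.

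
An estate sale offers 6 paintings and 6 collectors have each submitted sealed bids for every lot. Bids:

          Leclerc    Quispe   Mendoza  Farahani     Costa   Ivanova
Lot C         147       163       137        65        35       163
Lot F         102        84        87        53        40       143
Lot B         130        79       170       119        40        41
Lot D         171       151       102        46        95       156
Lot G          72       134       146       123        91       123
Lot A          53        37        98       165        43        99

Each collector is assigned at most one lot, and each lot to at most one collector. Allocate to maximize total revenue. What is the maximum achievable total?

Max total: $903

Optimal: Leclerc→Lot D ($171), Quispe→Lot C ($163), Mendoza→Lot B ($170), Farahani→Lot A ($165), Costa→Lot G ($91), Ivanova→Lot F ($143) — total 171+163+170+165+91+143 = $903.
Column-greedy (each lot in turn goes to its best remaining collector) gives $813, worse by 90.
Next-best assignment: Leclerc→Lot C, Quispe→Lot D, Mendoza→Lot B, Farahani→Lot A, Costa→Lot G, Ivanova→Lot F = $867.
Every other assignment is strictly worse.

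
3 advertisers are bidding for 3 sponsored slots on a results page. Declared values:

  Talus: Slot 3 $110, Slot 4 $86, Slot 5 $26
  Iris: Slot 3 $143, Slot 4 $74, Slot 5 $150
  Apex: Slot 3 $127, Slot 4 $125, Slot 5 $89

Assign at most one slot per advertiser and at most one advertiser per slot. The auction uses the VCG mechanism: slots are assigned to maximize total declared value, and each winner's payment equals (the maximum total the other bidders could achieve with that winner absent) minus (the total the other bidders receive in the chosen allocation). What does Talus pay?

Efficient allocation: Talus→Slot 3 ($110), Iris→Slot 5 ($150), Apex→Slot 4 ($125); total welfare W = $385.
Talus receives Slot 3 at value $110, so the others get W − 110 = $275.
Without Talus: best allocation of the remaining 2 bidders over all 3 slots is Iris→Slot 5 ($150), Apex→Slot 3 ($127), total $277.
VCG payment = (others' best without Talus) − (others' welfare with Talus) = 277 − 275 = $2.

Talus pays $2.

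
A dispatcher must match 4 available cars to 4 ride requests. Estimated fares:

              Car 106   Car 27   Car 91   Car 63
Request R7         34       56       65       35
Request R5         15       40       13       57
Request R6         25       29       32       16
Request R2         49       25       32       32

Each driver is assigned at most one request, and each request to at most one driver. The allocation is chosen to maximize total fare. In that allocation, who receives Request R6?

Car 27 receives Request R6.

Optimal: Car 106→Request R2 ($49), Car 27→Request R6 ($29), Car 91→Request R7 ($65), Car 63→Request R5 ($57) — total 49+29+65+57 = $200.
Row-greedy (each driver in turn takes its best remaining request) gives $194, worse by 6.
Every other assignment is strictly worse.
Car 27's own top request is Request R7 ($56), but forcing Car 27→Request R7 and reassigning the rest optimally gives only $194 — worse by 6.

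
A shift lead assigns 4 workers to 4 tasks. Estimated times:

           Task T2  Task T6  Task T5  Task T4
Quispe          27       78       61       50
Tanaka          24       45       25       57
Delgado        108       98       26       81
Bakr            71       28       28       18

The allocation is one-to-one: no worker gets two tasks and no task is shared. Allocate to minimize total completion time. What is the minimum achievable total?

Minimum total: 116 min

Optimal: Quispe→Task T2 (27 min), Tanaka→Task T6 (45 min), Delgado→Task T5 (26 min), Bakr→Task T4 (18 min) — total 27+45+26+18 = 116 min.
Row-greedy (each worker in turn takes its cheapest remaining task) gives 161 min, worse by 45.
No other one-to-one assignment undercuts 116 min.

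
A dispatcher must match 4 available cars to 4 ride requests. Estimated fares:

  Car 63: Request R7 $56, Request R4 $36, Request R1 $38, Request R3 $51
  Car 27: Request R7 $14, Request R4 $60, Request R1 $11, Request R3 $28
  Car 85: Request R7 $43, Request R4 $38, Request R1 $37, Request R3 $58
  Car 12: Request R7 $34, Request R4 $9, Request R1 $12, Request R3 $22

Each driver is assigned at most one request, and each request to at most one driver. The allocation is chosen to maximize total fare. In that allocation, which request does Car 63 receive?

Optimal: Car 63→Request R1 ($38), Car 27→Request R4 ($60), Car 85→Request R3 ($58), Car 12→Request R7 ($34) — total 38+60+58+34 = $190.
Max-entry greedy (repeatedly take the single best remaining cell) gives $186, worse by 4.
Car 63's own top request is Request R7 ($56), but forcing Car 63→Request R7 and reassigning the rest optimally gives only $186 — worse by 4.

Car 63 receives Request R1.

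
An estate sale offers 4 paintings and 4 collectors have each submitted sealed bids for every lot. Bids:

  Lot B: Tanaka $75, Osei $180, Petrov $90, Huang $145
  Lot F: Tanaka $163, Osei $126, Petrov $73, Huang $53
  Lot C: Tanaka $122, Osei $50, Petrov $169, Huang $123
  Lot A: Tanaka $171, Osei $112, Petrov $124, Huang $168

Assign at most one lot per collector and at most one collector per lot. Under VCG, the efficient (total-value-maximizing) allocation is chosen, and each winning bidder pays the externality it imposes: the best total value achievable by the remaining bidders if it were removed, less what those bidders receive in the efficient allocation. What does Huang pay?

Huang pays $8.

Efficient allocation: Tanaka→Lot F ($163), Osei→Lot B ($180), Petrov→Lot C ($169), Huang→Lot A ($168); total welfare W = $680.
Huang receives Lot A at value $168, so the others get W − 168 = $512.
Without Huang: best allocation of the remaining 3 bidders over all 4 lots is Tanaka→Lot A ($171), Osei→Lot B ($180), Petrov→Lot C ($169), total $520.
VCG payment = (others' best without Huang) − (others' welfare with Huang) = 520 − 512 = $8.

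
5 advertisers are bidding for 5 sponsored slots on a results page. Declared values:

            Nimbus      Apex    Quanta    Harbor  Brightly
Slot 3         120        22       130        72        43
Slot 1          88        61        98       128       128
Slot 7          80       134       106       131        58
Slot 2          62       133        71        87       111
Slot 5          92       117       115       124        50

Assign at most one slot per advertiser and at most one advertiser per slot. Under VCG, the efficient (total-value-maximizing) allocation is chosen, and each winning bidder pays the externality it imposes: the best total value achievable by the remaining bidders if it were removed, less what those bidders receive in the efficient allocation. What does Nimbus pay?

Nimbus pays $15.

Efficient allocation: Nimbus→Slot 3 ($120), Apex→Slot 2 ($133), Quanta→Slot 5 ($115), Harbor→Slot 7 ($131), Brightly→Slot 1 ($128); total welfare W = $627.
Nimbus receives Slot 3 at value $120, so the others get W − 120 = $507.
Without Nimbus: best allocation of the remaining 4 bidders over all 5 slots is Apex→Slot 2 ($133), Quanta→Slot 3 ($130), Harbor→Slot 7 ($131), Brightly→Slot 1 ($128), total $522.
VCG payment = (others' best without Nimbus) − (others' welfare with Nimbus) = 522 − 507 = $15.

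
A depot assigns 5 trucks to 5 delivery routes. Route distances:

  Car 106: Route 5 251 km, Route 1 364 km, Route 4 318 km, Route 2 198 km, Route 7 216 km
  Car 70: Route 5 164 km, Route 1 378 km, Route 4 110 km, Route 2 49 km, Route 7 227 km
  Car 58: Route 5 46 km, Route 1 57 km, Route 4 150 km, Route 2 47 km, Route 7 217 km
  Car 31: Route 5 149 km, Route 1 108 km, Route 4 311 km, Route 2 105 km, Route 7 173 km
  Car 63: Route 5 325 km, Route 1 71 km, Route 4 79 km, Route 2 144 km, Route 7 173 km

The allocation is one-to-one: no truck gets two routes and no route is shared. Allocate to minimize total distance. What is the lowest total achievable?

Treat this as an assignment problem: match each truck to one route.
Optimal: Car 106→Route 7 (216 km), Car 70→Route 2 (49 km), Car 58→Route 5 (46 km), Car 31→Route 1 (108 km), Car 63→Route 4 (79 km) — total 216+49+46+108+79 = 498 km.
Min-entry greedy (repeatedly take the single cheapest remaining cell) gives 657 km, worse by 159.
Checked against all permutations: 498 km is optimal.

Minimum total: 498 km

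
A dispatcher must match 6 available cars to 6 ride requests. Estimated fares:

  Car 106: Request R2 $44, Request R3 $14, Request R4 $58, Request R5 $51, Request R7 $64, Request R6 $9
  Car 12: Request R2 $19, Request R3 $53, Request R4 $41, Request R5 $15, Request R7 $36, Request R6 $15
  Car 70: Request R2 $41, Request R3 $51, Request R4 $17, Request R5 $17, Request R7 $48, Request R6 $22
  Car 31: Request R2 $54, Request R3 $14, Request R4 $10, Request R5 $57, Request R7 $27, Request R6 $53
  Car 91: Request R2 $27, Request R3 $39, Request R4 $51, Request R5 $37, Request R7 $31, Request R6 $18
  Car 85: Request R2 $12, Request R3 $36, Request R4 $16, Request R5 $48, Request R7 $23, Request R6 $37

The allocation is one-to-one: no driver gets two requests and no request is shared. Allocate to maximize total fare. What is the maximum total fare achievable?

Maximum total: $310

This is a one-to-one assignment (maximum-weight bipartite matching).
Optimal: Car 106→Request R7 ($64), Car 12→Request R3 ($53), Car 70→Request R2 ($41), Car 31→Request R6 ($53), Car 91→Request R4 ($51), Car 85→Request R5 ($48) — total 64+53+41+53+51+48 = $310.
Column-greedy (each request in turn goes to its best remaining driver) gives $279, worse by 31.
Next-best assignment: Car 106→Request R7, Car 12→Request R3, Car 70→Request R2, Car 31→Request R5, Car 91→Request R4, Car 85→Request R6 = $303.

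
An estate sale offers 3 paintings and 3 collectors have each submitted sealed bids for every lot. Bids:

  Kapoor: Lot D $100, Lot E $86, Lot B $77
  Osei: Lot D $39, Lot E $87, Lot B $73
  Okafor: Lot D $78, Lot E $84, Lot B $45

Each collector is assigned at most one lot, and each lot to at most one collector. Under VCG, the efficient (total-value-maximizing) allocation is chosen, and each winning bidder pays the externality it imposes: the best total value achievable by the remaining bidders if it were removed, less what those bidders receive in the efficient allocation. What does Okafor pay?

Okafor pays $14.

Efficient allocation: Kapoor→Lot D ($100), Osei→Lot B ($73), Okafor→Lot E ($84); total welfare W = $257.
Okafor receives Lot E at value $84, so the others get W − 84 = $173.
Without Okafor: best allocation of the remaining 2 bidders over all 3 lots is Kapoor→Lot D ($100), Osei→Lot E ($87), total $187.
VCG payment = (others' best without Okafor) − (others' welfare with Okafor) = 187 − 173 = $14.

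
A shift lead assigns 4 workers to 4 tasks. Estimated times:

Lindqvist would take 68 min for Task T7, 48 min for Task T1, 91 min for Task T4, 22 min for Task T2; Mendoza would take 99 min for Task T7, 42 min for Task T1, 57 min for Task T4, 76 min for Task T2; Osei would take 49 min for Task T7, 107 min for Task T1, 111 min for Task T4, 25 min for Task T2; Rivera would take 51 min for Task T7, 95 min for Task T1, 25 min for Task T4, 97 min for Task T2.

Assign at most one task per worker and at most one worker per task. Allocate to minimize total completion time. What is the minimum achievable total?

Min total: 138 min

Treat this as an assignment problem: match each worker to one task.
Optimal: Lindqvist→Task T2 (22 min), Mendoza→Task T1 (42 min), Osei→Task T7 (49 min), Rivera→Task T4 (25 min) — total 22+42+49+25 = 138 min.
Swapping Mendoza↔Rivera (Mendoza→Task T4 57 min, Rivera→Task T1 95 min) adds 85.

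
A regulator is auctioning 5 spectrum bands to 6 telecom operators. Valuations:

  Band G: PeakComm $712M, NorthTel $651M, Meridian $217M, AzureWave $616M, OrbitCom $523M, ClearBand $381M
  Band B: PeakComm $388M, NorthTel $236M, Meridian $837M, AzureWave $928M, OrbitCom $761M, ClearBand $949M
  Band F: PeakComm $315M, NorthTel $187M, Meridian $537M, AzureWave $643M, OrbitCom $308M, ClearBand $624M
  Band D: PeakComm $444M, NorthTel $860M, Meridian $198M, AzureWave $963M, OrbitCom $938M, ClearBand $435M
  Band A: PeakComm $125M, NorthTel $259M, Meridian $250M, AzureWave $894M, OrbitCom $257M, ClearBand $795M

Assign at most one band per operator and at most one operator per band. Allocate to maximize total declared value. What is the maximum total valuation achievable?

This is a one-to-one assignment (maximum-weight bipartite matching).
Optimal: PeakComm→Band G ($712M), ClearBand→Band B ($949M), Meridian→Band F ($537M), OrbitCom→Band D ($938M), AzureWave→Band A ($894M) — total 712+949+537+938+894 = $4030M.
Column-greedy (each band in turn goes to its best remaining operator) gives $3501M, worse by 529.
Swapping PeakComm↔ClearBand (PeakComm→Band B $388M, ClearBand→Band G $381M) loses 892.

Maximum total: $4030M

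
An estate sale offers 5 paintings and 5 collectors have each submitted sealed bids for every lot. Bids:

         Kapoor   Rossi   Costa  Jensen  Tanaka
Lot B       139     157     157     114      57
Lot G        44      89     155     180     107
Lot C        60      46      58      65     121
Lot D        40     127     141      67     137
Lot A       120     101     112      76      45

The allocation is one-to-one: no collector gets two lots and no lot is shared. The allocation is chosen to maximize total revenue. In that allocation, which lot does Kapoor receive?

Kapoor receives Lot A.

This is a one-to-one assignment (maximum-weight bipartite matching).
Optimal: Kapoor→Lot A ($120), Rossi→Lot B ($157), Costa→Lot D ($141), Jensen→Lot G ($180), Tanaka→Lot C ($121) — total 120+157+141+180+121 = $719.
Row-greedy (each collector in turn takes its best remaining lot) gives $618, worse by 101.
Next-best assignment: Kapoor→Lot A, Rossi→Lot D, Costa→Lot B, Jensen→Lot G, Tanaka→Lot C = $705.
Kapoor's own top lot is Lot B ($139), but forcing Kapoor→Lot B and reassigning the rest optimally gives only $682 — worse by 37.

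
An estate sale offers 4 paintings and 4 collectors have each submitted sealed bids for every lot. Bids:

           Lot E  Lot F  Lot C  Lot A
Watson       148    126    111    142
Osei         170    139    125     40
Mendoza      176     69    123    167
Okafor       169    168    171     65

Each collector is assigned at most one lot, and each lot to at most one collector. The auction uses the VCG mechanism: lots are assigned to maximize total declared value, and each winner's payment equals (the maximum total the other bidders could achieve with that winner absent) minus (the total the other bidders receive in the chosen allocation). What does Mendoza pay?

Efficient allocation: Watson→Lot F ($126), Osei→Lot E ($170), Mendoza→Lot A ($167), Okafor→Lot C ($171); total welfare W = $634.
Mendoza receives Lot A at value $167, so the others get W − 167 = $467.
Without Mendoza: best allocation of the remaining 3 bidders over all 4 lots is Watson→Lot A ($142), Osei→Lot E ($170), Okafor→Lot C ($171), total $483.
VCG payment = (others' best without Mendoza) − (others' welfare with Mendoza) = 483 − 467 = $16.

Mendoza pays $16.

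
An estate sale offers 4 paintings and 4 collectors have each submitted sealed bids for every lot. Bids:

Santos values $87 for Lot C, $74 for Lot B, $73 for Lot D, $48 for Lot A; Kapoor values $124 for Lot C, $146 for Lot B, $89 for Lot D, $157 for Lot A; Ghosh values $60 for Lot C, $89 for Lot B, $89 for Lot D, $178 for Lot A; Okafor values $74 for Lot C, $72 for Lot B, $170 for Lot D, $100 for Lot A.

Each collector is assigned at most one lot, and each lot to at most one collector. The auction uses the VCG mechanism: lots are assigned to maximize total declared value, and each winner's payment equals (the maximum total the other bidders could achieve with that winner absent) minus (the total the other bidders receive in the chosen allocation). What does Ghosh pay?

Ghosh pays $11.

Efficient allocation: Santos→Lot C ($87), Kapoor→Lot B ($146), Ghosh→Lot A ($178), Okafor→Lot D ($170); total welfare W = $581.
Ghosh receives Lot A at value $178, so the others get W − 178 = $403.
Without Ghosh: best allocation of the remaining 3 bidders over all 4 lots is Santos→Lot C ($87), Kapoor→Lot A ($157), Okafor→Lot D ($170), total $414.
VCG payment = (others' best without Ghosh) − (others' welfare with Ghosh) = 414 − 403 = $11.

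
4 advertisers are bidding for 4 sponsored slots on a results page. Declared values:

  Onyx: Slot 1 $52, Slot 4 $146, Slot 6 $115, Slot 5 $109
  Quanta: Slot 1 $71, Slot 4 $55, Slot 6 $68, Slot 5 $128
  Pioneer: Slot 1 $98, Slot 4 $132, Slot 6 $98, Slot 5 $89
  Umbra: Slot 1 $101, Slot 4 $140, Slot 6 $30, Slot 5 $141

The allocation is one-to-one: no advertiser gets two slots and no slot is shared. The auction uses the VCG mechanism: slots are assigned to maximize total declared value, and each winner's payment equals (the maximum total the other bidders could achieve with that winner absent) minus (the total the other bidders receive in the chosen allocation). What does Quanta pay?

Quanta pays $35.

Efficient allocation: Onyx→Slot 6 ($115), Quanta→Slot 5 ($128), Pioneer→Slot 1 ($98), Umbra→Slot 4 ($140); total welfare W = $481.
Quanta receives Slot 5 at value $128, so the others get W − 128 = $353.
Without Quanta: best allocation of the remaining 3 bidders over all 4 slots is Onyx→Slot 6 ($115), Pioneer→Slot 4 ($132), Umbra→Slot 5 ($141), total $388.
VCG payment = (others' best without Quanta) − (others' welfare with Quanta) = 388 − 353 = $35.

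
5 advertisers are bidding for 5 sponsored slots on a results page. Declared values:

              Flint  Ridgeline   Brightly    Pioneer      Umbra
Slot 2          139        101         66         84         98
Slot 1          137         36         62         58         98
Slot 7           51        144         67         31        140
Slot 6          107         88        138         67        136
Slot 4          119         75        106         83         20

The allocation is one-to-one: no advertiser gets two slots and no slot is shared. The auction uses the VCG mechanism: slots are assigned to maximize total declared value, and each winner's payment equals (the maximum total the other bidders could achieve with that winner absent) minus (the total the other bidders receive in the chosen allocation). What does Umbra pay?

Umbra pays $33.

Efficient allocation: Flint→Slot 1 ($137), Ridgeline→Slot 7 ($144), Brightly→Slot 4 ($106), Pioneer→Slot 2 ($84), Umbra→Slot 6 ($136); total welfare W = $607.
Umbra receives Slot 6 at value $136, so the others get W − 136 = $471.
Without Umbra: best allocation of the remaining 4 bidders over all 5 slots is Flint→Slot 2 ($139), Ridgeline→Slot 7 ($144), Brightly→Slot 6 ($138), Pioneer→Slot 4 ($83), total $504.
VCG payment = (others' best without Umbra) − (others' welfare with Umbra) = 504 − 471 = $33.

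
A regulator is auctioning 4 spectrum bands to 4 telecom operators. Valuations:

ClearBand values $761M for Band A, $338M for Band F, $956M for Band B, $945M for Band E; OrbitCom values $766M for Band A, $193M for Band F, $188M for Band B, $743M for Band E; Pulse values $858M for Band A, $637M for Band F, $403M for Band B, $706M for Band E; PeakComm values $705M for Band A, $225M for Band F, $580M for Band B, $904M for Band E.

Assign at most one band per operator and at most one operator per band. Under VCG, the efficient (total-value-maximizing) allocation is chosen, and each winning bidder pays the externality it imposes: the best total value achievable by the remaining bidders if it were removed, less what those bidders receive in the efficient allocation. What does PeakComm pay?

PeakComm pays $198M.

Efficient allocation: ClearBand→Band B ($956M), OrbitCom→Band A ($766M), Pulse→Band F ($637M), PeakComm→Band E ($904M); total welfare W = $3263M.
PeakComm receives Band E at value $904M, so the others get W − 904 = $2359M.
Without PeakComm: best allocation of the remaining 3 bidders over all 4 bands is ClearBand→Band B ($956M), OrbitCom→Band E ($743M), Pulse→Band A ($858M), total $2557M.
VCG payment = (others' best without PeakComm) − (others' welfare with PeakComm) = 2557 − 2359 = $198M.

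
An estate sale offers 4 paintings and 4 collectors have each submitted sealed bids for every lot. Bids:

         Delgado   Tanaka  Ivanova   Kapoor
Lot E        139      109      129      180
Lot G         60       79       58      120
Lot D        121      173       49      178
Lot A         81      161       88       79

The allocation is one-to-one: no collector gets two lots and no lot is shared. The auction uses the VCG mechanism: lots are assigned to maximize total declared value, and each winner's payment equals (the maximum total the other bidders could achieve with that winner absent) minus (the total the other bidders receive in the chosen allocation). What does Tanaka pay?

Tanaka pays $30.

Efficient allocation: Delgado→Lot E ($139), Tanaka→Lot A ($161), Ivanova→Lot G ($58), Kapoor→Lot D ($178); total welfare W = $536.
Tanaka receives Lot A at value $161, so the others get W − 161 = $375.
Without Tanaka: best allocation of the remaining 3 bidders over all 4 lots is Delgado→Lot E ($139), Ivanova→Lot A ($88), Kapoor→Lot D ($178), total $405.
VCG payment = (others' best without Tanaka) − (others' welfare with Tanaka) = 405 − 375 = $30.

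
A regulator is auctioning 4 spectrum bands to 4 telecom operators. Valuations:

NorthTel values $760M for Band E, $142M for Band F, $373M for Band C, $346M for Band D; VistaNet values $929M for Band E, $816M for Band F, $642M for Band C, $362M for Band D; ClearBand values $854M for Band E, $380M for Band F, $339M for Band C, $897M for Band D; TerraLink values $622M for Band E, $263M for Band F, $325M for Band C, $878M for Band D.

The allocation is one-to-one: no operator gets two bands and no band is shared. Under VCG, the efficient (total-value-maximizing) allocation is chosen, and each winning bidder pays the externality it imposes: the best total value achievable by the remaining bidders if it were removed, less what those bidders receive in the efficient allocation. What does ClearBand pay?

ClearBand pays $387M.

Efficient allocation: NorthTel→Band C ($373M), VistaNet→Band F ($816M), ClearBand→Band E ($854M), TerraLink→Band D ($878M); total welfare W = $2921M.
ClearBand receives Band E at value $854M, so the others get W − 854 = $2067M.
Without ClearBand: best allocation of the remaining 3 bidders over all 4 bands is NorthTel→Band E ($760M), VistaNet→Band F ($816M), TerraLink→Band D ($878M), total $2454M.
VCG payment = (others' best without ClearBand) − (others' welfare with ClearBand) = 2454 − 2067 = $387M.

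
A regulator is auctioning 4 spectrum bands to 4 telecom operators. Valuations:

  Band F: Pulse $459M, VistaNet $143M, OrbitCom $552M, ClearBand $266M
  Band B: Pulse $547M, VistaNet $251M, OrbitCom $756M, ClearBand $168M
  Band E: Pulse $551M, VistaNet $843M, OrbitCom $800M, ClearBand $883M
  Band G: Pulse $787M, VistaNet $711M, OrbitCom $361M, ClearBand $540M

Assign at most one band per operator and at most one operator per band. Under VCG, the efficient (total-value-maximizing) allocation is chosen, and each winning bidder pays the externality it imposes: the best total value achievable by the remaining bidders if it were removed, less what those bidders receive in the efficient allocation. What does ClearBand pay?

ClearBand pays $460M.

Efficient allocation: Pulse→Band F ($459M), VistaNet→Band G ($711M), OrbitCom→Band B ($756M), ClearBand→Band E ($883M); total welfare W = $2809M.
ClearBand receives Band E at value $883M, so the others get W − 883 = $1926M.
Without ClearBand: best allocation of the remaining 3 bidders over all 4 bands is Pulse→Band G ($787M), VistaNet→Band E ($843M), OrbitCom→Band B ($756M), total $2386M.
VCG payment = (others' best without ClearBand) − (others' welfare with ClearBand) = 2386 − 1926 = $460M.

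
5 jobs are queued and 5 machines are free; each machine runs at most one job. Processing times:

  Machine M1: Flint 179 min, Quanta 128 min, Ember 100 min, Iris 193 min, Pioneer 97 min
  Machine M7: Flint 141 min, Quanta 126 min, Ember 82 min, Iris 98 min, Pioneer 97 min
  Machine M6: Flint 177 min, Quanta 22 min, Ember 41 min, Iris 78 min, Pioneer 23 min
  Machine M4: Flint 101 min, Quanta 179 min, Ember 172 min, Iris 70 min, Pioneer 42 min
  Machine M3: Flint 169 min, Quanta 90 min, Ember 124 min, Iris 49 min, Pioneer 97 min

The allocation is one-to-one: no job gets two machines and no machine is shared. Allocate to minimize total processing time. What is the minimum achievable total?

Minimum total: 351 min

Optimal: Flint→Machine M4 (101 min), Quanta→Machine M6 (22 min), Ember→Machine M7 (82 min), Iris→Machine M3 (49 min), Pioneer→Machine M1 (97 min) — total 101+22+82+49+97 = 351 min.
Column-greedy (each machine in turn goes to its cheapest remaining job) gives 440 min, worse by 89.
Next-best assignment: Flint→Machine M7, Quanta→Machine M6, Ember→Machine M1, Iris→Machine M3, Pioneer→Machine M4 = 354 min.
Checked against all permutations: 351 min is optimal.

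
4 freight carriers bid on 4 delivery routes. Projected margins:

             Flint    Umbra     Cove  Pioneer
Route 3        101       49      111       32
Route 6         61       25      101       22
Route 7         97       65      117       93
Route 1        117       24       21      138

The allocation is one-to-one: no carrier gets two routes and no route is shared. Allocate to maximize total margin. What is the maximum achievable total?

Maximum total: $405k

This is a one-to-one assignment (maximum-weight bipartite matching).
Optimal: Flint→Route 3 ($101k), Umbra→Route 7 ($65k), Cove→Route 6 ($101k), Pioneer→Route 1 ($138k) — total 101+65+101+138 = $405k.
Row-greedy (each carrier in turn takes its best remaining route) gives $315k, worse by 90.
Next-best assignment: Flint→Route 7, Umbra→Route 3, Cove→Route 6, Pioneer→Route 1 = $385k.
Swapping Pioneer↔Flint (Pioneer→Route 3 $32k, Flint→Route 1 $117k) loses 90.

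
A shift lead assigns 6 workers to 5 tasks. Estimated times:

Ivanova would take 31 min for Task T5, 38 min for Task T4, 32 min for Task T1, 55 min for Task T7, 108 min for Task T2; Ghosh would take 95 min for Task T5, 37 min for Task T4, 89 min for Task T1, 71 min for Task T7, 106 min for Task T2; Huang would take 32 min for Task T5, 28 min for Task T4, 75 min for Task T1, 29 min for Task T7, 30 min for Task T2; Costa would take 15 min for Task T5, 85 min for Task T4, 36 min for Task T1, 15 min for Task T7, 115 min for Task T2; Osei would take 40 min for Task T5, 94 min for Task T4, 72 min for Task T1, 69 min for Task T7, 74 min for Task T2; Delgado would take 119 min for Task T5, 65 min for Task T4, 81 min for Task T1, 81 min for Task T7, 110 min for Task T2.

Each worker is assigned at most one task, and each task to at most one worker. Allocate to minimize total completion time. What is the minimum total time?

Minimum total: 154 min

This is the linear assignment problem.
Optimal: Osei→Task T5 (40 min), Ghosh→Task T4 (37 min), Ivanova→Task T1 (32 min), Costa→Task T7 (15 min), Huang→Task T2 (30 min) — total 40+37+32+15+30 = 154 min.
Column-greedy (each task in turn goes to its cheapest remaining worker) gives 250 min, worse by 96.
Next-best assignment: Osei→Task T5, Delgado→Task T4, Ivanova→Task T1, Costa→Task T7, Huang→Task T2 = 182 min.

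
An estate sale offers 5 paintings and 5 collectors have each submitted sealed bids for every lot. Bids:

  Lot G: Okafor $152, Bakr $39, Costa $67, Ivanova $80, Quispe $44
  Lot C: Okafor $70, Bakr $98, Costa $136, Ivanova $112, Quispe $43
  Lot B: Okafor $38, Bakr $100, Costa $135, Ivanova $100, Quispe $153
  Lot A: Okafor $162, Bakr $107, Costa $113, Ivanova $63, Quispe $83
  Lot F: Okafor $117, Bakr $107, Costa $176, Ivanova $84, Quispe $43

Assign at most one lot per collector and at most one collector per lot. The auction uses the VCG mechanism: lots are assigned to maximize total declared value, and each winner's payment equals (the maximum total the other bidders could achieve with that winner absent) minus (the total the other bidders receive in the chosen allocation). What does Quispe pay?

Quispe pays $3.

Efficient allocation: Okafor→Lot G ($152), Bakr→Lot A ($107), Costa→Lot F ($176), Ivanova→Lot C ($112), Quispe→Lot B ($153); total welfare W = $700.
Quispe receives Lot B at value $153, so the others get W − 153 = $547.
Without Quispe: best allocation of the remaining 4 bidders over all 5 lots is Okafor→Lot A ($162), Bakr→Lot B ($100), Costa→Lot F ($176), Ivanova→Lot C ($112), total $550.
VCG payment = (others' best without Quispe) − (others' welfare with Quispe) = 550 − 547 = $3.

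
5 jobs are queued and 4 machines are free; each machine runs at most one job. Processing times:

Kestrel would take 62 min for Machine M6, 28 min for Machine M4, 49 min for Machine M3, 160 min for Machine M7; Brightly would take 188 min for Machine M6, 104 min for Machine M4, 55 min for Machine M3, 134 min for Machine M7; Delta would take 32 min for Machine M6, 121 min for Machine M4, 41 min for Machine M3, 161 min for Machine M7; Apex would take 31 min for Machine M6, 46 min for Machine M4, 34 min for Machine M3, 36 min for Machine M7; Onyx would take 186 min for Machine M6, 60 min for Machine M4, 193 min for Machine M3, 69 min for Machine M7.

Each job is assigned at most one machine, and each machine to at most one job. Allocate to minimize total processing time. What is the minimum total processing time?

Minimum total: 151 min

Optimal: Delta→Machine M6 (32 min), Kestrel→Machine M4 (28 min), Brightly→Machine M3 (55 min), Apex→Machine M7 (36 min) — total 32+28+55+36 = 151 min.
Column-greedy (each machine in turn goes to its cheapest remaining job) gives 169 min, worse by 18.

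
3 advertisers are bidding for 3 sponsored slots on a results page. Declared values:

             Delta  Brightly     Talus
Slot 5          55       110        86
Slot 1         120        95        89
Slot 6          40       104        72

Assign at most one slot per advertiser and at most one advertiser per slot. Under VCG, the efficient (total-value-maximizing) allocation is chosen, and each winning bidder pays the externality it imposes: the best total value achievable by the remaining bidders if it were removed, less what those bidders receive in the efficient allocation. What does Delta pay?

Delta pays $9.

Efficient allocation: Delta→Slot 1 ($120), Brightly→Slot 6 ($104), Talus→Slot 5 ($86); total welfare W = $310.
Delta receives Slot 1 at value $120, so the others get W − 120 = $190.
Without Delta: best allocation of the remaining 2 bidders over all 3 slots is Brightly→Slot 5 ($110), Talus→Slot 1 ($89), total $199.
VCG payment = (others' best without Delta) − (others' welfare with Delta) = 199 − 190 = $9.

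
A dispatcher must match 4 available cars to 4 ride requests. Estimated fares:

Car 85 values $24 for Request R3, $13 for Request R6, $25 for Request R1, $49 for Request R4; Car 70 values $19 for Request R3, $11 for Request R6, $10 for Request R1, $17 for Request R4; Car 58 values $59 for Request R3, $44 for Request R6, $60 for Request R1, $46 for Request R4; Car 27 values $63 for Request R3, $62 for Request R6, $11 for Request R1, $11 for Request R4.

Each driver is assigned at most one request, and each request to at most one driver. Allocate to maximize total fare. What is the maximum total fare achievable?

Maximum total: $190

Optimal: Car 85→Request R4 ($49), Car 70→Request R3 ($19), Car 58→Request R1 ($60), Car 27→Request R6 ($62) — total 49+19+60+62 = $190.
Next-best assignment: Car 85→Request R4, Car 70→Request R6, Car 58→Request R1, Car 27→Request R3 = $183.
Every other assignment is strictly worse.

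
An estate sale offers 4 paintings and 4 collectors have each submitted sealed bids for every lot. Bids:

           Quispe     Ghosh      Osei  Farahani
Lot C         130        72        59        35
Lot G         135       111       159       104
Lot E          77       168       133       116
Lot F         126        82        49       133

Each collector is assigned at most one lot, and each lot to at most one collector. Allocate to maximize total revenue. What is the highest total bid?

Maximum total: $590

Optimal: Quispe→Lot C ($130), Ghosh→Lot E ($168), Osei→Lot G ($159), Farahani→Lot F ($133) — total 130+168+159+133 = $590.
Row-greedy (each collector in turn takes its best remaining lot) gives $495, worse by 95.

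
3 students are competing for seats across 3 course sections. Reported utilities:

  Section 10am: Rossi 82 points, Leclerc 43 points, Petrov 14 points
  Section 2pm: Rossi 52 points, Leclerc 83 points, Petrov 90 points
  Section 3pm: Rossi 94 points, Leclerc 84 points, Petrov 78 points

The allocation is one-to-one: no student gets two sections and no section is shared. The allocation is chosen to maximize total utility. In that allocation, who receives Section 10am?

Optimal: Rossi→Section 10am (82 points), Leclerc→Section 3pm (84 points), Petrov→Section 2pm (90 points) — total 82+84+90 = 256 points.
Max-entry greedy (repeatedly take the single best remaining cell) gives 227 points, worse by 29.
Rossi's own top section is Section 3pm (94 points), but forcing Rossi→Section 3pm and reassigning the rest optimally gives only 227 points — worse by 29.

Rossi receives Section 10am.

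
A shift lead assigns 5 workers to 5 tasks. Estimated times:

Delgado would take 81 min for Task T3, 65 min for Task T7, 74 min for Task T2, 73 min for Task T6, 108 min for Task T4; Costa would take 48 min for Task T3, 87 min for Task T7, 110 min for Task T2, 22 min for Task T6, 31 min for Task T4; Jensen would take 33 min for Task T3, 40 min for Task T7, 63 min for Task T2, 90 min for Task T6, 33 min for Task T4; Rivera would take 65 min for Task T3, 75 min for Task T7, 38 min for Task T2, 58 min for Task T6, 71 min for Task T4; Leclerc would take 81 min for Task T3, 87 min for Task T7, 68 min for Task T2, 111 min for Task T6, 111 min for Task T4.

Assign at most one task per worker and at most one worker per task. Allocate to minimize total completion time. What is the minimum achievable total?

Min total: 239 min

This is the linear assignment problem.
Optimal: Delgado→Task T7 (65 min), Costa→Task T6 (22 min), Jensen→Task T4 (33 min), Rivera→Task T2 (38 min), Leclerc→Task T3 (81 min) — total 65+22+33+38+81 = 239 min.
Column-greedy (each task in turn goes to its cheapest remaining worker) gives 269 min, worse by 30.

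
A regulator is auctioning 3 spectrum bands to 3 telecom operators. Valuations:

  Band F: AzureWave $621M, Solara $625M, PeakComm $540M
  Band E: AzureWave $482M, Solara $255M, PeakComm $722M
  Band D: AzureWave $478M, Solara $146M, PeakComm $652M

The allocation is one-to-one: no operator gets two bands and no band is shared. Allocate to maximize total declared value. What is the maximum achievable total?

Optimal: AzureWave→Band D ($478M), Solara→Band F ($625M), PeakComm→Band E ($722M) — total 478+625+722 = $1825M.
Row-greedy (each operator in turn takes its best remaining band) gives $1528M, worse by 297.
Next-best assignment: AzureWave→Band E, Solara→Band F, PeakComm→Band D = $1759M.

Maximum total: $1825M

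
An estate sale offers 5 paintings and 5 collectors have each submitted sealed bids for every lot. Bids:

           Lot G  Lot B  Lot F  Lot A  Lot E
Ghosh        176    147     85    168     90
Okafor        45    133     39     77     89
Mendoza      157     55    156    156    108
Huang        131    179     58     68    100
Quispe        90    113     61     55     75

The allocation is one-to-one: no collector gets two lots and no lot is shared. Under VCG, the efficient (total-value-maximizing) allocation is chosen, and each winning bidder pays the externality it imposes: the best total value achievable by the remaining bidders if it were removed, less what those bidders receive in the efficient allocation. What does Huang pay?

Huang pays $44.

Efficient allocation: Ghosh→Lot A ($168), Okafor→Lot E ($89), Mendoza→Lot F ($156), Huang→Lot B ($179), Quispe→Lot G ($90); total welfare W = $682.
Huang receives Lot B at value $179, so the others get W − 179 = $503.
Without Huang: best allocation of the remaining 4 bidders over all 5 lots is Ghosh→Lot A ($168), Okafor→Lot B ($133), Mendoza→Lot F ($156), Quispe→Lot G ($90), total $547.
VCG payment = (others' best without Huang) − (others' welfare with Huang) = 547 − 503 = $44.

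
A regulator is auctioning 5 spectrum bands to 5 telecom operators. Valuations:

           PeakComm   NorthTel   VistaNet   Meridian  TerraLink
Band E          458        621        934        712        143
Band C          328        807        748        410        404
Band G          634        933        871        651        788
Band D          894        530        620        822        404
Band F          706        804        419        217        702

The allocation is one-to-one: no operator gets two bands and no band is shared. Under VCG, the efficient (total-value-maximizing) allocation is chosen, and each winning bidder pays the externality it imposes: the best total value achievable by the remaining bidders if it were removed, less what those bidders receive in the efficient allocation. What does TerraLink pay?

Efficient allocation: PeakComm→Band F ($706M), NorthTel→Band C ($807M), VistaNet→Band E ($934M), Meridian→Band D ($822M), TerraLink→Band G ($788M); total welfare W = $4057M.
TerraLink receives Band G at value $788M, so the others get W − 788 = $3269M.
Without TerraLink: best allocation of the remaining 4 bidders over all 5 bands is PeakComm→Band F ($706M), NorthTel→Band G ($933M), VistaNet→Band E ($934M), Meridian→Band D ($822M), total $3395M.
VCG payment = (others' best without TerraLink) − (others' welfare with TerraLink) = 3395 − 3269 = $126M.

TerraLink pays $126M.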